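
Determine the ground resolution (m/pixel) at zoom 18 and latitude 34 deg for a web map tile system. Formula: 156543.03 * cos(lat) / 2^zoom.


res = 156543.03 * cos(34) / 2^18 = 156543.03 * 0.82903757 / 262144 = 0.5 m/pixel

0.5 m/pixel


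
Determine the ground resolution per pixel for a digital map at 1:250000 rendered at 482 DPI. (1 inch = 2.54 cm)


pixel_cm = 2.54 / 482 ≈ 0.00527 cm
ground = pixel_cm * 250000 / 100 = 2.54 * 250000 / (482 * 100) = 635000 / 48200 ≈ 13.17 m

13.17 m


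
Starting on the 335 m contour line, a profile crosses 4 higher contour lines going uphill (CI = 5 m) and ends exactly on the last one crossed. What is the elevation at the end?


elevation = 335 + 4 * 5 = 355 m

355 m


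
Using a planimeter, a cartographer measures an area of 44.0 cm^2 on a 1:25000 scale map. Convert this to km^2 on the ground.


ground_area = 44.0 * (25000/100)^2 = 2750000.0 m^2 = 2.75 km^2

2.75 km^2


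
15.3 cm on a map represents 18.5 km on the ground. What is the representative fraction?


ground = 18.5 km = 1850000 cm; RF denominator = ground / map = 1850000 / 15.3 ≈ 120915; RF = 1:120915

1:120915


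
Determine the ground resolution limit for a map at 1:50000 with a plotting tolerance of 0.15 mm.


ground = 0.15 mm * 50000 / 1000 = 7.5 m

7.5 m


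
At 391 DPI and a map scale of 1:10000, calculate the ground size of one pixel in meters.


pixel_cm = 2.54 / 391 ≈ 0.006496 cm
ground = pixel_cm * 10000 / 100 = 2.54 * 10000 / (391 * 100) = 25400 / 39100 ≈ 0.65 m

0.65 m


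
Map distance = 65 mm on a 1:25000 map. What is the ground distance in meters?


ground = 65 mm * 25000 / 1000 = 1625.0 m

1625.0 m


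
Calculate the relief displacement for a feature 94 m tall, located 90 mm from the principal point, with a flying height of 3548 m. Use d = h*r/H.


d = h * r / H = 94 * 90 / 3548 = 2.38 mm

2.38 mm


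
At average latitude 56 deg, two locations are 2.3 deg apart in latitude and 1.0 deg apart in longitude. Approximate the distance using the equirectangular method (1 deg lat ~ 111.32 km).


dlat_km = 2.3 * 111.32 = 256.036
dlon_km = 1.0 * 111.32 * cos(56) ≈ 62.249
dist = sqrt(256.036^2 + 62.249^2) ≈ 263.5 km

263.5 km


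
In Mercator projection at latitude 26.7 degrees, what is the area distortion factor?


area_distortion = 1/cos^2(26.7) = 1.253

1.253


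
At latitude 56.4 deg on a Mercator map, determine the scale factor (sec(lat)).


SF = 1 / cos(56.4) = 1 / 0.553392 = 1.807

1.807


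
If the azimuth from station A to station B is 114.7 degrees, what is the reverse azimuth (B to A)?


back azimuth = (114.7 + 180) mod 360 = 294.7 degrees

294.7 degrees


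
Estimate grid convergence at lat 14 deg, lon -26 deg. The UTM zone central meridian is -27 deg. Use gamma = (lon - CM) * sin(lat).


gamma = (-26 - -27) * sin(14) = 1 * 0.241922 = 0.242 degrees

0.242 degrees


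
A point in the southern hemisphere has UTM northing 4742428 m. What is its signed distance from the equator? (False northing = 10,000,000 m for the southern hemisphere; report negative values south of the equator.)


For southern: actual = 4742428 - 10000000 = -5257572 m

-5257572 m


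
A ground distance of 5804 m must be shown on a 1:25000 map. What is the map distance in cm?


map_cm = 5804 * 100 / 25000 = 23.216 cm ≈ 23.22 cm

23.22 cm


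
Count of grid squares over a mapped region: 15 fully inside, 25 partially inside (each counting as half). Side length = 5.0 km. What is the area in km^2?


effective squares = 15 + 25 * 0.5 = 27.5
area = 27.5 * 25.0 = 687.5 km^2

687.5 km^2


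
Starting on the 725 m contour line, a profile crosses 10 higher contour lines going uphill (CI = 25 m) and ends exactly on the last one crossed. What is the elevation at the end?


elevation = 725 + 10 * 25 = 975 m

975 m


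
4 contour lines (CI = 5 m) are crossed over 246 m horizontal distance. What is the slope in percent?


elevation change = 4 * 5 = 20 m
slope = 20 / 246 * 100 = 8.1%

8.1%


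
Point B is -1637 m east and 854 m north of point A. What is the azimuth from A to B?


az = atan2(-1637, 854) = -62.4 deg
adjusted to 0-360: 297.6 degrees

297.6 degrees


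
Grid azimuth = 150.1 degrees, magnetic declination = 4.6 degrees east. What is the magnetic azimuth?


magnetic azimuth = grid azimuth - declination (east +ve)
mag_az = 150.1 - 4.6 = 145.5 degrees

145.5 degrees


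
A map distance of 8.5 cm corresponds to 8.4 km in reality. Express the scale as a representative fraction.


ground = 8.4 km = 840000 cm; RF denominator = ground / map = 840000 / 8.5 ≈ 98824; RF = 1:98824

1:98824


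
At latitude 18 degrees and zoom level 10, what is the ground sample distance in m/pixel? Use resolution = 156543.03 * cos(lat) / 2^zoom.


res = 156543.03 * cos(18) / 2^10 = 156543.03 * 0.95105652 / 1024 = 145.39 m/pixel

145.39 m/pixel


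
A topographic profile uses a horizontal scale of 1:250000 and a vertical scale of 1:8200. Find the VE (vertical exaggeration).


VE = horizontal_scale / vertical_scale = 250000 / 8200 ≈ 30.5

30.5x


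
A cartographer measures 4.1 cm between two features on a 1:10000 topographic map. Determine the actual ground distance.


ground = 4.1 cm * 10000 / 100 = 410.0 m

410.0 m


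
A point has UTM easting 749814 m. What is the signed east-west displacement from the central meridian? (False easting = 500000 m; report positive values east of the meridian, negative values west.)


displacement = 749814 - 500000 = 249814 m

249814 m


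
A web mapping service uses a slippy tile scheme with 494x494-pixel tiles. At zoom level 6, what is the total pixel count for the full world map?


tiles per axis = 2^6 = 64
total tiles = 64^2 = 4096
pixels per axis = 64 * 494 = 31616
total pixels = 31616^2 = 999571456

999571456 pixels


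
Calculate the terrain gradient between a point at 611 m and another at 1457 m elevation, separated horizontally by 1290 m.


gradient = (1457 - 611) / 1290 = 846 / 1290 = 0.6558

0.6558


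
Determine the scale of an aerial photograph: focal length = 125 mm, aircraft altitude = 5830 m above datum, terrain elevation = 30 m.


scale = f / (H - h) = 125 mm / 5800 m = 125 / 5800000 = 1:46400

1:46400


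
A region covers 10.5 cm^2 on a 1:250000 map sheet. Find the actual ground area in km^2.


ground_area = 10.5 * (250000/100)^2 = 65625000.0 m^2 = 65.625 km^2

65.625 km^2


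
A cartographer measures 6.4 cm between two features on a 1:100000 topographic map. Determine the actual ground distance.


ground = 6.4 cm * 100000 / 100 = 6400.0 m = 6.4 km

6.4 km


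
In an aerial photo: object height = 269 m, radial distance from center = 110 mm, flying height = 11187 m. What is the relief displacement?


d = h * r / H = 269 * 110 / 11187 = 2.65 mm

2.65 mm


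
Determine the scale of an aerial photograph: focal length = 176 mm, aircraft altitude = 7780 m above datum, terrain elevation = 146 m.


scale = f / (H - h) = 176 mm / 7634 m = 176 / 7634000 = 1:43375

1:43375


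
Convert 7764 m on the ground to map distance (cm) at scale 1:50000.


map_cm = 7764 * 100 / 50000 = 15.528 cm ≈ 15.53 cm

15.53 cm


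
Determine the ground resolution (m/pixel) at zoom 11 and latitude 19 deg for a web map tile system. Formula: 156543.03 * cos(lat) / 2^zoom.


res = 156543.03 * cos(19) / 2^11 = 156543.03 * 0.94551858 / 2048 = 72.27 m/pixel

72.27 m/pixel


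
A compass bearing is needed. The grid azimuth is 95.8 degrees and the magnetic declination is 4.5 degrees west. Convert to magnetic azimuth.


magnetic azimuth = grid azimuth - declination (east +ve)
mag_az = 95.8 - -4.5 = 100.3 degrees

100.3 degrees


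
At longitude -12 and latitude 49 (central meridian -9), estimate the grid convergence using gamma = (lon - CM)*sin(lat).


gamma = (-12 - -9) * sin(49) = -3 * 0.75471 = -2.264 degrees

-2.264 degrees


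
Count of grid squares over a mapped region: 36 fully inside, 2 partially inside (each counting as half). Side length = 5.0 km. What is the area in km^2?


effective squares = 36 + 2 * 0.5 = 37.0
area = 37.0 * 25.0 = 925.0 km^2

925.0 km^2


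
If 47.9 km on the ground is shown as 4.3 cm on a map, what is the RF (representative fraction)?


ground = 47.9 km = 4790000 cm; RF denominator = ground / map = 4790000 / 4.3 ≈ 1113953; RF = 1:1113953

1:1113953


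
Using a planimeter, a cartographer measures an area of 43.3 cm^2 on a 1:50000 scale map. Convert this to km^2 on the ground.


ground_area = 43.3 * (50000/100)^2 = 10825000.0 m^2 = 10.825 km^2

10.825 km^2


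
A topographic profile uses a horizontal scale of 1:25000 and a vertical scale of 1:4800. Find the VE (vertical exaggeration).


VE = horizontal_scale / vertical_scale = 25000 / 4800 ≈ 5.2

5.2x


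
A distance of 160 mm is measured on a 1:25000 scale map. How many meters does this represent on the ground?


ground = 160 mm * 25000 / 1000 = 4000.0 m

4000.0 m


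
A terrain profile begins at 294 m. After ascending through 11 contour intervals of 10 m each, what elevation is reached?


elevation = 294 + 11 * 10 = 404 m

404 m


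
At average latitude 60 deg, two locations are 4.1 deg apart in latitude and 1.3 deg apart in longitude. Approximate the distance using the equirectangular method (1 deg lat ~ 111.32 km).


dlat_km = 4.1 * 111.32 = 456.412
dlon_km = 1.3 * 111.32 * cos(60) ≈ 72.358
dist = sqrt(456.412^2 + 72.358^2) ≈ 462.1 km

462.1 km


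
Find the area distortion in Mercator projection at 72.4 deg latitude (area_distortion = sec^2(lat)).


area_distortion = 1/cos^2(72.4) = 10.938

10.938


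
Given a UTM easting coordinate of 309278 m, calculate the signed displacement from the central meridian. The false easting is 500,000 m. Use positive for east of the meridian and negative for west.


displacement = 309278 - 500000 = -190722 m

-190722 m


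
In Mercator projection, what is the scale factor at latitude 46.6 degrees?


SF = 1 / cos(46.6) = 1 / 0.687088 = 1.455

1.455


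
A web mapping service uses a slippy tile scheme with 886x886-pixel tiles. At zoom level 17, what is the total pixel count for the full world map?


tiles per axis = 2^17 = 131072
total tiles = 131072^2 = 17179869184
pixels per axis = 131072 * 886 = 116129792
total pixels = 116129792^2 = 13486128589963264

13486128589963264 pixels


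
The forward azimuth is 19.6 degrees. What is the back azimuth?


back azimuth = (19.6 + 180) mod 360 = 199.6 degrees

199.6 degrees


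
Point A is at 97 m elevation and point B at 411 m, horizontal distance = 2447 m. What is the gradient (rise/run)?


gradient = (411 - 97) / 2447 = 314 / 2447 = 0.1283

0.1283


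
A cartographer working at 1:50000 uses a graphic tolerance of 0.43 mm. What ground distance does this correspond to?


ground = 0.43 mm * 50000 / 1000 = 21.5 m

21.5 m


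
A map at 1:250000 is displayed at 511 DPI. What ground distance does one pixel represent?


pixel_cm = 2.54 / 511 ≈ 0.004971 cm
ground = pixel_cm * 250000 / 100 = 2.54 * 250000 / (511 * 100) = 635000 / 51100 ≈ 12.43 m

12.43 m


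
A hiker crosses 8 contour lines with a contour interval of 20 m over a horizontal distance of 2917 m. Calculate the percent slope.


elevation change = 8 * 20 = 160 m
slope = 160 / 2917 * 100 = 5.5%

5.5%


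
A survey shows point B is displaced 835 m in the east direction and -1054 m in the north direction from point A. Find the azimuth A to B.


az = atan2(835, -1054) = 141.6 deg
adjusted to 0-360: 141.6 degrees

141.6 degrees


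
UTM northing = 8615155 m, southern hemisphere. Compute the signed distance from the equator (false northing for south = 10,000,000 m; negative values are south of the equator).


For southern: actual = 8615155 - 10000000 = -1384845 m

-1384845 m


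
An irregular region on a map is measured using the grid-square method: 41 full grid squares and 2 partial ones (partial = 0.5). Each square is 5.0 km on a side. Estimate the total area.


effective squares = 41 + 2 * 0.5 = 42.0
area = 42.0 * 25.0 = 1050.0 km^2

1050.0 km^2


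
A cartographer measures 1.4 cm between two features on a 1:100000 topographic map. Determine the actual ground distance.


ground = 1.4 cm * 100000 / 100 = 1400.0 m = 1.4 km

1.4 km


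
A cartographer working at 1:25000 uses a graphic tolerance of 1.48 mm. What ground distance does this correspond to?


ground = 1.48 mm * 25000 / 1000 = 37.0 m

37.0 m


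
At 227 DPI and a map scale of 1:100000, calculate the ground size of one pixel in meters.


pixel_cm = 2.54 / 227 ≈ 0.011189 cm
ground = pixel_cm * 100000 / 100 = 2.54 * 100000 / (227 * 100) = 254000 / 22700 ≈ 11.19 m

11.19 m


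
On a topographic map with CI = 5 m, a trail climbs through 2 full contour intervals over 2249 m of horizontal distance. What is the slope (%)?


elevation change = 2 * 5 = 10 m
slope = 10 / 2249 * 100 = 0.4%

0.4%


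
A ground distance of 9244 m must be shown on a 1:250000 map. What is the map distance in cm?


map_cm = 9244 * 100 / 250000 = 3.6976 cm ≈ 3.7 cm

3.7 cm


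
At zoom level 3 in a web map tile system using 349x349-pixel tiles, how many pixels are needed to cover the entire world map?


tiles per axis = 2^3 = 8
total tiles = 8^2 = 64
pixels per axis = 8 * 349 = 2792
total pixels = 2792^2 = 7795264

7795264 pixels


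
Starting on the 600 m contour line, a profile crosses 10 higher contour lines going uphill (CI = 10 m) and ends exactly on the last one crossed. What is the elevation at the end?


elevation = 600 + 10 * 10 = 700 m

700 m


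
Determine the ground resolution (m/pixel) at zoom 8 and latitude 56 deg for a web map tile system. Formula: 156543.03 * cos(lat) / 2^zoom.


res = 156543.03 * cos(56) / 2^8 = 156543.03 * 0.5591929 / 256 = 341.94 m/pixel

341.94 m/pixel


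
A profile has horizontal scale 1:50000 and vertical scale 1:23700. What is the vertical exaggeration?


VE = horizontal_scale / vertical_scale = 50000 / 23700 ≈ 2.1

2.1x


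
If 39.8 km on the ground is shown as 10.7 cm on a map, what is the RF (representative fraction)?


ground = 39.8 km = 3980000 cm; RF denominator = ground / map = 3980000 / 10.7 ≈ 371963; RF = 1:371963

1:371963


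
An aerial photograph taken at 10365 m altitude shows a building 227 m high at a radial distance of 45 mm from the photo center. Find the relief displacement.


d = h * r / H = 227 * 45 / 10365 = 0.99 mm

0.99 mm


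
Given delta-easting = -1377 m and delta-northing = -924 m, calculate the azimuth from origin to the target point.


az = atan2(-1377, -924) = -123.9 deg
adjusted to 0-360: 236.1 degrees

236.1 degrees


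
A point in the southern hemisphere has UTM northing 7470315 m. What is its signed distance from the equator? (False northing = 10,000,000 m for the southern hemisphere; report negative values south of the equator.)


For southern: actual = 7470315 - 10000000 = -2529685 m

-2529685 m


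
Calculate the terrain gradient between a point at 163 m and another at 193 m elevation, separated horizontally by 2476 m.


gradient = (193 - 163) / 2476 = 30 / 2476 = 0.0121

0.0121


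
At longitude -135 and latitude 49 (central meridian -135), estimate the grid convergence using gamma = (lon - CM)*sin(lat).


gamma = (-135 - -135) * sin(49) = 0 * 0.75471 = 0.0 degrees

0.0 degrees


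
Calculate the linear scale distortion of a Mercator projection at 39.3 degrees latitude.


SF = 1 / cos(39.3) = 1 / 0.77384 = 1.292

1.292


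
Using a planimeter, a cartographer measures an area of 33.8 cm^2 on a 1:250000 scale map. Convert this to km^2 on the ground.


ground_area = 33.8 * (250000/100)^2 = 211250000.0 m^2 = 211.25 km^2

211.25 km^2


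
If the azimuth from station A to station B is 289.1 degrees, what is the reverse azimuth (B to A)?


back azimuth = (289.1 + 180) mod 360 = 109.1 degrees

109.1 degrees


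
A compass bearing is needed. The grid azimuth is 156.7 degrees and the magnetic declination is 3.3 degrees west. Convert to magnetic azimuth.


magnetic azimuth = grid azimuth - declination (east +ve)
mag_az = 156.7 - -3.3 = 160.0 degrees

160.0 degrees


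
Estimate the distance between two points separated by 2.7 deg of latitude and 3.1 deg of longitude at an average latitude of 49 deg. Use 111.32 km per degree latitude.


dlat_km = 2.7 * 111.32 = 300.564
dlon_km = 3.1 * 111.32 * cos(49) ≈ 226.401
dist = sqrt(300.564^2 + 226.401^2) ≈ 376.3 km

376.3 km


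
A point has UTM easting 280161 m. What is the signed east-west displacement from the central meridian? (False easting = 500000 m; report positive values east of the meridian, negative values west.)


displacement = 280161 - 500000 = -219839 m

-219839 m


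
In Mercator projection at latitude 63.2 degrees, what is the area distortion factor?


area_distortion = 1/cos^2(63.2) = 4.919

4.919


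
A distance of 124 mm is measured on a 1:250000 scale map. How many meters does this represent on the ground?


ground = 124 mm * 250000 / 1000 = 31000.0 m

31000.0 m


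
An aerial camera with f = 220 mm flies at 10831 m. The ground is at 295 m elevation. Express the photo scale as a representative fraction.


scale = f / (H - h) = 220 mm / 10536 m = 220 / 10536000 = 1:47891

1:47891


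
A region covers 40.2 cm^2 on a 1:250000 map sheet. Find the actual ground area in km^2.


ground_area = 40.2 * (250000/100)^2 = 251250000.0 m^2 = 251.25 km^2

251.25 km^2


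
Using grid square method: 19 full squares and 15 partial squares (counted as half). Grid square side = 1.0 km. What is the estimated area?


effective squares = 19 + 15 * 0.5 = 26.5
area = 26.5 * 1.0 = 26.5 km^2

26.5 km^2


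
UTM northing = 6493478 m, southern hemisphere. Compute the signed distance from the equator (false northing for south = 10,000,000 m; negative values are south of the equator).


For southern: actual = 6493478 - 10000000 = -3506522 m

-3506522 m


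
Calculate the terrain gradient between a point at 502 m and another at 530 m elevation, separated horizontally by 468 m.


gradient = (530 - 502) / 468 = 28 / 468 = 0.0598

0.0598


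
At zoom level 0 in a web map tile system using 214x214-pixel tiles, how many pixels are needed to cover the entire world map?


tiles per axis = 2^0 = 1
total tiles = 1^2 = 1
pixels per axis = 1 * 214 = 214
total pixels = 214^2 = 45796

45796 pixels


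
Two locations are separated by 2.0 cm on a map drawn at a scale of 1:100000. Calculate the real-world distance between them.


ground = 2.0 cm * 100000 / 100 = 2000.0 m = 2.0 km

2.0 km


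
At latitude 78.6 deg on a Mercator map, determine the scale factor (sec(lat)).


SF = 1 / cos(78.6) = 1 / 0.197657 = 5.059

5.059


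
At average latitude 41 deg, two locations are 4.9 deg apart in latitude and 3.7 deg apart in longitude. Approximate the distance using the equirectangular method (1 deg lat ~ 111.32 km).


dlat_km = 4.9 * 111.32 = 545.468
dlon_km = 3.7 * 111.32 * cos(41) ≈ 310.853
dist = sqrt(545.468^2 + 310.853^2) ≈ 627.8 km

627.8 km


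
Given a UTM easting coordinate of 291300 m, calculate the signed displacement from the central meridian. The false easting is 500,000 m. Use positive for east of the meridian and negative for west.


displacement = 291300 - 500000 = -208700 m

-208700 m


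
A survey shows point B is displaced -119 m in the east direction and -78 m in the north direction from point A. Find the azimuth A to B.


az = atan2(-119, -78) = -123.2 deg
adjusted to 0-360: 236.8 degrees

236.8 degrees


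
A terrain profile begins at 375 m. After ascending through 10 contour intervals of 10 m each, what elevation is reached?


elevation = 375 + 10 * 10 = 475 m

475 m


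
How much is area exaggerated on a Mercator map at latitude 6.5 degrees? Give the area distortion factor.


area_distortion = 1/cos^2(6.5) = 1.013

1.013


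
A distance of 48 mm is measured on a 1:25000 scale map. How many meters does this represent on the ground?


ground = 48 mm * 25000 / 1000 = 1200.0 m

1200.0 m


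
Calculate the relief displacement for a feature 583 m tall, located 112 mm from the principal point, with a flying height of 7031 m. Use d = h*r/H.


d = h * r / H = 583 * 112 / 7031 = 9.29 mm

9.29 mm


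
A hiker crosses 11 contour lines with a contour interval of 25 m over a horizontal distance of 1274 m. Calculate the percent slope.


elevation change = 11 * 25 = 275 m
slope = 275 / 1274 * 100 = 21.6%

21.6%


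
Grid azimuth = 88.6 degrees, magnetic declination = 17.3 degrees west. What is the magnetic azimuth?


magnetic azimuth = grid azimuth - declination (east +ve)
mag_az = 88.6 - -17.3 = 105.9 degrees

105.9 degrees


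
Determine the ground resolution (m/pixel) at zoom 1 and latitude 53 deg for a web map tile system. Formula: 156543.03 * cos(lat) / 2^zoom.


res = 156543.03 * cos(53) / 2^1 = 156543.03 * 0.60181502 / 2 = 47104.97 m/pixel

47104.97 m/pixel


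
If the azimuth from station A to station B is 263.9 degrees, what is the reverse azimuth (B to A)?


back azimuth = (263.9 + 180) mod 360 = 83.9 degrees

83.9 degrees


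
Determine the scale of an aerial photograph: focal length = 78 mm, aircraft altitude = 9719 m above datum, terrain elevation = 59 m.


scale = f / (H - h) = 78 mm / 9660 m = 78 / 9660000 = 1:123846

1:123846


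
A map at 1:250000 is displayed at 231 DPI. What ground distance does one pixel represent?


pixel_cm = 2.54 / 231 ≈ 0.010996 cm
ground = pixel_cm * 250000 / 100 = 2.54 * 250000 / (231 * 100) = 635000 / 23100 ≈ 27.49 m

27.49 m


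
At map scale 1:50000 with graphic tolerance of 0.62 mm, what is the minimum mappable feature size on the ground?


ground = 0.62 mm * 50000 / 1000 = 31.0 m

31.0 m


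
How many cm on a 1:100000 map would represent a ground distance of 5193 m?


map_cm = 5193 * 100 / 100000 = 5.193 cm ≈ 5.19 cm

5.19 cm


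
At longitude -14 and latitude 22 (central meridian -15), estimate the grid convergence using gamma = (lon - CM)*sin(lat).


gamma = (-14 - -15) * sin(22) = 1 * 0.374607 = 0.375 degrees

0.375 degrees


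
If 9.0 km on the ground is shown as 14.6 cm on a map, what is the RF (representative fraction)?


ground = 9.0 km = 900000 cm; RF denominator = ground / map = 900000 / 14.6 ≈ 61644; RF = 1:61644

1:61644


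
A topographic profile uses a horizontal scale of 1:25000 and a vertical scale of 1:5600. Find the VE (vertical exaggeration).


VE = horizontal_scale / vertical_scale = 25000 / 5600 ≈ 4.5

4.5x


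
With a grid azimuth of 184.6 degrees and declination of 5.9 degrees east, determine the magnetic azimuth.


magnetic azimuth = grid azimuth - declination (east +ve)
mag_az = 184.6 - 5.9 = 178.7 degrees

178.7 degrees


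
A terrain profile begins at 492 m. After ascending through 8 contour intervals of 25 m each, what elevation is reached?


elevation = 492 + 8 * 25 = 692 m

692 m


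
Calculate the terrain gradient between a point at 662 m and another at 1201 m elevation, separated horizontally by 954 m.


gradient = (1201 - 662) / 954 = 539 / 954 = 0.565

0.565


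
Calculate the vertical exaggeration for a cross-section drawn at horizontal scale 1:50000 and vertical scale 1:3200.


VE = horizontal_scale / vertical_scale = 50000 / 3200 = 15.625 ≈ 15.6

15.6x


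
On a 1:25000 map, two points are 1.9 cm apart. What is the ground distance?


ground = 1.9 cm * 25000 / 100 = 475.0 m

475.0 m


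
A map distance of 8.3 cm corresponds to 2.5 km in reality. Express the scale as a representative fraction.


ground = 2.5 km = 250000 cm; RF denominator = ground / map = 250000 / 8.3 ≈ 30120; RF = 1:30120

1:30120


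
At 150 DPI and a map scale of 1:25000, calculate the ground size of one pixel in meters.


pixel_cm = 2.54 / 150 ≈ 0.016933 cm
ground = pixel_cm * 25000 / 100 = 2.54 * 25000 / (150 * 100) = 63500 / 15000 ≈ 4.23 m

4.23 m


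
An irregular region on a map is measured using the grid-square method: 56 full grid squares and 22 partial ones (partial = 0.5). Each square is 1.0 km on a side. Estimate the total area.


effective squares = 56 + 22 * 0.5 = 67.0
area = 67.0 * 1.0 = 67.0 km^2

67.0 km^2


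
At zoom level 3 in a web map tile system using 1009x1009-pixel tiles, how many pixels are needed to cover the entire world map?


tiles per axis = 2^3 = 8
total tiles = 8^2 = 64
pixels per axis = 8 * 1009 = 8072
total pixels = 8072^2 = 65157184

65157184 pixels


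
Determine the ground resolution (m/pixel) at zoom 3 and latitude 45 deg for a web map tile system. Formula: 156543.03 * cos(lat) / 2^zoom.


res = 156543.03 * cos(45) / 2^3 = 156543.03 * 0.70710678 / 8 = 13836.58 m/pixel

13836.58 m/pixel


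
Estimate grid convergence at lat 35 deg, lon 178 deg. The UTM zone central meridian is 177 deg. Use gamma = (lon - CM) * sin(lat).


gamma = (178 - 177) * sin(35) = 1 * 0.573576 = 0.574 degrees

0.574 degrees


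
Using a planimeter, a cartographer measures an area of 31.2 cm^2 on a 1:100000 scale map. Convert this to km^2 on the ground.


ground_area = 31.2 * (100000/100)^2 = 31200000.0 m^2 = 31.2 km^2

31.2 km^2


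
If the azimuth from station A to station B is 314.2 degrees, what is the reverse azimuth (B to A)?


back azimuth = (314.2 + 180) mod 360 = 134.2 degrees

134.2 degrees


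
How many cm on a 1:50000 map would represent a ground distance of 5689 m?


map_cm = 5689 * 100 / 50000 = 11.378 cm ≈ 11.38 cm

11.38 cm


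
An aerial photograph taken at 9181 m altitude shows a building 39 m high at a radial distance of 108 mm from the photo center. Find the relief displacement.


d = h * r / H = 39 * 108 / 9181 = 0.46 mm

0.46 mm


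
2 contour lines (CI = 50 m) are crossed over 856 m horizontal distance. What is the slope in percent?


elevation change = 2 * 50 = 100 m
slope = 100 / 856 * 100 = 11.7%

11.7%


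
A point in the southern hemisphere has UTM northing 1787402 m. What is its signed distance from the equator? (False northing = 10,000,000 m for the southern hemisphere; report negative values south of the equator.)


For southern: actual = 1787402 - 10000000 = -8212598 m

-8212598 m


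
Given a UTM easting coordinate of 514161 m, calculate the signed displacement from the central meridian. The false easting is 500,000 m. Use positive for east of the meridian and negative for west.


displacement = 514161 - 500000 = 14161 m

14161 m


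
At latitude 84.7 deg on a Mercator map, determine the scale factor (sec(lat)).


SF = 1 / cos(84.7) = 1 / 0.092371 = 10.826

10.826


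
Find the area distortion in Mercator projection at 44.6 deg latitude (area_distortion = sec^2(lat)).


area_distortion = 1/cos^2(44.6) = 1.972

1.972


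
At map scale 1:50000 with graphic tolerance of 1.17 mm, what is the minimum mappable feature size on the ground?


ground = 1.17 mm * 50000 / 1000 = 58.5 m

58.5 m


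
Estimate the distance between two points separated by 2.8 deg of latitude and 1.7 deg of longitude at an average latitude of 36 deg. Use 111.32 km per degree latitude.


dlat_km = 2.8 * 111.32 = 311.696
dlon_km = 1.7 * 111.32 * cos(36) ≈ 153.102
dist = sqrt(311.696^2 + 153.102^2) ≈ 347.3 km

347.3 km


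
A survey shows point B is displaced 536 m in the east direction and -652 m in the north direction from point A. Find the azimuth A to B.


az = atan2(536, -652) = 140.6 deg
adjusted to 0-360: 140.6 degrees

140.6 degrees


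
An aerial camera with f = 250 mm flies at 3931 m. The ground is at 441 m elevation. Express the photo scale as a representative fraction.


scale = f / (H - h) = 250 mm / 3490 m = 250 / 3490000 = 1:13960

1:13960


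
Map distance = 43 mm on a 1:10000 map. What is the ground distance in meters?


ground = 43 mm * 10000 / 1000 = 430.0 m

430.0 m


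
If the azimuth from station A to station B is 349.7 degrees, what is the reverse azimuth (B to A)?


back azimuth = (349.7 + 180) mod 360 = 169.7 degrees

169.7 degrees


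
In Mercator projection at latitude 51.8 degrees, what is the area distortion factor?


area_distortion = 1/cos^2(51.8) = 2.615

2.615


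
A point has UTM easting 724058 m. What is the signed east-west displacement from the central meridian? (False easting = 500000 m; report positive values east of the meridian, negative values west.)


displacement = 724058 - 500000 = 224058 m

224058 m


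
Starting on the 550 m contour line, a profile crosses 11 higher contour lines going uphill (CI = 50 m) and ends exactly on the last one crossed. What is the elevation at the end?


elevation = 550 + 11 * 50 = 1100 m

1100 m


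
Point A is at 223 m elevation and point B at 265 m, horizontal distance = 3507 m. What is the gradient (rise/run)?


gradient = (265 - 223) / 3507 = 42 / 3507 = 0.012

0.012


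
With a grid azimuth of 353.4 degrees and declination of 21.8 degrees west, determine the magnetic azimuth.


magnetic azimuth = grid azimuth - declination (east +ve)
mag_az = 353.4 - -21.8 = 15.2 degrees

15.2 degrees


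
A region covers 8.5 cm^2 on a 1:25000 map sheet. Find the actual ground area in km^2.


ground_area = 8.5 * (25000/100)^2 = 531250.0 m^2 = 0.53125 km^2 ≈ 0.531 km^2

0.531 km^2


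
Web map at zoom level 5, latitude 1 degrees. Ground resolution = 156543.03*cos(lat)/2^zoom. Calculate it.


res = 156543.03 * cos(1) / 2^5 = 156543.03 * 0.9998477 / 32 = 4891.22 m/pixel

4891.22 m/pixel


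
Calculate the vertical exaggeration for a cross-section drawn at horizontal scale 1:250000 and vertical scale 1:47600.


VE = horizontal_scale / vertical_scale = 250000 / 47600 ≈ 5.3

5.3x


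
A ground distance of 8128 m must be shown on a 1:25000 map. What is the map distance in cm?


map_cm = 8128 * 100 / 25000 = 32.512 cm ≈ 32.51 cm

32.51 cm


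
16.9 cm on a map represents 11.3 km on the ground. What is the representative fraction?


ground = 11.3 km = 1130000 cm; RF denominator = ground / map = 1130000 / 16.9 ≈ 66864; RF = 1:66864

1:66864


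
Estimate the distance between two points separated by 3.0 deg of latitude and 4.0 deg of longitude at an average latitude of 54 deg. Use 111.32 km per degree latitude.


dlat_km = 3.0 * 111.32 = 333.96
dlon_km = 4.0 * 111.32 * cos(54) ≈ 261.729
dist = sqrt(333.96^2 + 261.729^2) ≈ 424.3 km

424.3 km


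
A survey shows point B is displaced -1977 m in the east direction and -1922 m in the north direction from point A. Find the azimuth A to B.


az = atan2(-1977, -1922) = -134.2 deg
adjusted to 0-360: 225.8 degrees

225.8 degrees


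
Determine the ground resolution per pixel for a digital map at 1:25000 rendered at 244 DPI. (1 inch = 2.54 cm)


pixel_cm = 2.54 / 244 ≈ 0.01041 cm
ground = pixel_cm * 25000 / 100 = 2.54 * 25000 / (244 * 100) = 63500 / 24400 ≈ 2.6 m

2.6 m


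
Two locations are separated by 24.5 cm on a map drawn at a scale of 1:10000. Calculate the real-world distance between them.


ground = 24.5 cm * 10000 / 100 = 2450.0 m = 2.45 km

2.45 km


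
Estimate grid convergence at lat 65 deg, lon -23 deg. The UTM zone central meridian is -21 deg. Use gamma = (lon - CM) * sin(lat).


gamma = (-23 - -21) * sin(65) = -2 * 0.906308 = -1.813 degrees

-1.813 degrees


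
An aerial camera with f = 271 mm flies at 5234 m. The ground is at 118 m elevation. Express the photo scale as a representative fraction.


scale = f / (H - h) = 271 mm / 5116 m = 271 / 5116000 = 1:18878

1:18878


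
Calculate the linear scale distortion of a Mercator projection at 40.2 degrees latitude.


SF = 1 / cos(40.2) = 1 / 0.763796 = 1.309

1.309


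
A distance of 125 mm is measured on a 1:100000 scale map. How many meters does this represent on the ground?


ground = 125 mm * 100000 / 1000 = 12500.0 m

12500.0 m


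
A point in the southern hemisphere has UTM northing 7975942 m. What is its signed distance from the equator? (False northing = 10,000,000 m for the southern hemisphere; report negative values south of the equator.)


For southern: actual = 7975942 - 10000000 = -2024058 m

-2024058 m


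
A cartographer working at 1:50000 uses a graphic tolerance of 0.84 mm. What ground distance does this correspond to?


ground = 0.84 mm * 50000 / 1000 = 42.0 m

42.0 m


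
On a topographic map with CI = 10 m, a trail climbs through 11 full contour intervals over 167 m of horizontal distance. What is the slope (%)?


elevation change = 11 * 10 = 110 m
slope = 110 / 167 * 100 = 65.9%

65.9%


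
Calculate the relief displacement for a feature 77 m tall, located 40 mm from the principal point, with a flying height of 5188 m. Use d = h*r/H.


d = h * r / H = 77 * 40 / 5188 = 0.59 mm

0.59 mm


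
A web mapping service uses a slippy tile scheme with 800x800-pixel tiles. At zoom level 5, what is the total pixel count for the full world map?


tiles per axis = 2^5 = 32
total tiles = 32^2 = 1024
pixels per axis = 32 * 800 = 25600
total pixels = 25600^2 = 655360000

655360000 pixels


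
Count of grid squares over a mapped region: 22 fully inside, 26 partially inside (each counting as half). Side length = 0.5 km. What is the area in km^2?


effective squares = 22 + 26 * 0.5 = 35.0
area = 35.0 * 0.25 = 8.75 km^2

8.75 km^2


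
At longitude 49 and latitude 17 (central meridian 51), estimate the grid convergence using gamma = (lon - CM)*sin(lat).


gamma = (49 - 51) * sin(17) = -2 * 0.292372 = -0.585 degrees

-0.585 degrees


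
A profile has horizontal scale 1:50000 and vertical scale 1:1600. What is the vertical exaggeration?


VE = horizontal_scale / vertical_scale = 50000 / 1600 = 31.25

31.25x


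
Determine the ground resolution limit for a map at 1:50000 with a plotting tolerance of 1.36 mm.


ground = 1.36 mm * 50000 / 1000 = 68.0 m

68.0 m


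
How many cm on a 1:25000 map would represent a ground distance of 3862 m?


map_cm = 3862 * 100 / 25000 = 15.448 cm ≈ 15.45 cm

15.45 cm


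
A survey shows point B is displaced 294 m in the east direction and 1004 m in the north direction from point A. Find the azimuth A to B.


az = atan2(294, 1004) = 16.3 deg
adjusted to 0-360: 16.3 degrees

16.3 degrees


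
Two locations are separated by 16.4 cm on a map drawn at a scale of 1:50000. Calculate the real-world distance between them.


ground = 16.4 cm * 50000 / 100 = 8200.0 m = 8.2 km

8.2 km


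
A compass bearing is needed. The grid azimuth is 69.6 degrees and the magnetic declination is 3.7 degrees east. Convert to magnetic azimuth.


magnetic azimuth = grid azimuth - declination (east +ve)
mag_az = 69.6 - 3.7 = 65.9 degrees

65.9 degrees


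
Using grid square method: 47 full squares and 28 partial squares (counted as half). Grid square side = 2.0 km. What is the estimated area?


effective squares = 47 + 28 * 0.5 = 61.0
area = 61.0 * 4.0 = 244.0 km^2

244.0 km^2


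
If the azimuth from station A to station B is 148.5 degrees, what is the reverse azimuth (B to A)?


back azimuth = (148.5 + 180) mod 360 = 328.5 degrees

328.5 degrees


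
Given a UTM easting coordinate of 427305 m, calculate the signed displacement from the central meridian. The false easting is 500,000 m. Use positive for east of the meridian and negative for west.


displacement = 427305 - 500000 = -72695 m

-72695 m


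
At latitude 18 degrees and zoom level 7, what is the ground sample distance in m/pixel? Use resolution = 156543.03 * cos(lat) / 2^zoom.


res = 156543.03 * cos(18) / 2^7 = 156543.03 * 0.95105652 / 128 = 1163.13 m/pixel

1163.13 m/pixel


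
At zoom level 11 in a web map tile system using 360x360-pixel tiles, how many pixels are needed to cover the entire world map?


tiles per axis = 2^11 = 2048
total tiles = 2048^2 = 4194304
pixels per axis = 2048 * 360 = 737280
total pixels = 737280^2 = 543581798400

543581798400 pixels


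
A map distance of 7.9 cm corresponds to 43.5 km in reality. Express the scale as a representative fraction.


ground = 43.5 km = 4350000 cm; RF denominator = ground / map = 4350000 / 7.9 ≈ 550633; RF = 1:550633

1:550633


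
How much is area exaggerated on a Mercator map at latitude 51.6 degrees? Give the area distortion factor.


area_distortion = 1/cos^2(51.6) = 2.592

2.592


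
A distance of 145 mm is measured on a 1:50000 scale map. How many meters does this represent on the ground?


ground = 145 mm * 50000 / 1000 = 7250.0 m

7250.0 m


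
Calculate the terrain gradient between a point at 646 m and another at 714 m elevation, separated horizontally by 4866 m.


gradient = (714 - 646) / 4866 = 68 / 4866 = 0.014

0.014


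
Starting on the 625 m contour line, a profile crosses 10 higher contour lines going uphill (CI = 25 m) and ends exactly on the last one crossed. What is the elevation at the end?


elevation = 625 + 10 * 25 = 875 m

875 m


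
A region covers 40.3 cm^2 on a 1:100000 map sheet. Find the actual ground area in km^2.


ground_area = 40.3 * (100000/100)^2 = 40300000.0 m^2 = 40.3 km^2

40.3 km^2


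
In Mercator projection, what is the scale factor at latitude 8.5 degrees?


SF = 1 / cos(8.5) = 1 / 0.989016 = 1.011

1.011


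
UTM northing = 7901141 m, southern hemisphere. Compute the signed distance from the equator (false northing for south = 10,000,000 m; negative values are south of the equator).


For southern: actual = 7901141 - 10000000 = -2098859 m

-2098859 m


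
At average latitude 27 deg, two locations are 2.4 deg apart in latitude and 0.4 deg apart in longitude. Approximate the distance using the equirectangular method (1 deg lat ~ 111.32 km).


dlat_km = 2.4 * 111.32 = 267.168
dlon_km = 0.4 * 111.32 * cos(27) ≈ 39.675
dist = sqrt(267.168^2 + 39.675^2) ≈ 270.1 km

270.1 km


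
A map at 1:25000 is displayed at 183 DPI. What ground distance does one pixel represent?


pixel_cm = 2.54 / 183 ≈ 0.01388 cm
ground = pixel_cm * 25000 / 100 = 2.54 * 25000 / (183 * 100) = 63500 / 18300 ≈ 3.47 m

3.47 m


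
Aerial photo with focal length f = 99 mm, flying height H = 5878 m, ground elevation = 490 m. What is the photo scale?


scale = f / (H - h) = 99 mm / 5388 m = 99 / 5388000 = 1:54424

1:54424


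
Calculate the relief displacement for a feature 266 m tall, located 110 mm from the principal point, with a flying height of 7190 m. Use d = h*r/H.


d = h * r / H = 266 * 110 / 7190 = 4.07 mm

4.07 mm


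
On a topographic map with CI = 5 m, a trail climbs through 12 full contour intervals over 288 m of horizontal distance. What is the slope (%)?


elevation change = 12 * 5 = 60 m
slope = 60 / 288 * 100 = 20.8%

20.8%


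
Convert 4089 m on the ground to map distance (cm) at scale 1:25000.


map_cm = 4089 * 100 / 25000 = 16.356 cm ≈ 16.36 cm

16.36 cm


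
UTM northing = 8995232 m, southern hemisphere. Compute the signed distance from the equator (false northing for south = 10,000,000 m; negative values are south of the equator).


For southern: actual = 8995232 - 10000000 = -1004768 m

-1004768 m


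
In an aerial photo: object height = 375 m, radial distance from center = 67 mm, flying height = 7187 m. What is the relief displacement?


d = h * r / H = 375 * 67 / 7187 = 3.5 mm

3.5 mm


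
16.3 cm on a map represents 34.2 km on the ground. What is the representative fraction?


ground = 34.2 km = 3420000 cm; RF denominator = ground / map = 3420000 / 16.3 ≈ 209816; RF = 1:209816

1:209816
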